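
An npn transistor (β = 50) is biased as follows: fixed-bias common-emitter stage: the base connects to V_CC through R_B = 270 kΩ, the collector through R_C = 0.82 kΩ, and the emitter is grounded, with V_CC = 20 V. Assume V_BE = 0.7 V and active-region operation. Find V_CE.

Base loop: V_CC = I_B·R_B + V_BE, so I_B = (20 − 0.7)/270 kΩ = 0.0715 mA.
In the active region I_C = β·I_B = 50 × 0.0715 = 3.57 mA.
Collector loop: V_CE = V_CC − I_C·R_C = 20 − 3.57×0.82 = 17.1 V.
Since V_CE = 17.1 V > V_CE(sat) ≈ 0.2 V, the transistor is in the active region as assumed.

V_CE ≈ 17 V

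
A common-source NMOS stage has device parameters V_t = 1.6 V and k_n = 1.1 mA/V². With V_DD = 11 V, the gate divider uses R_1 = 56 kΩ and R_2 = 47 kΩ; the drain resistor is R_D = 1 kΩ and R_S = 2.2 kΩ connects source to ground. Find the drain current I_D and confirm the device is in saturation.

I_D ≈ 0.96 mA

V_G = V_DD·R_2/(R_1+R_2) = 11×47/103 = 5.02 V.
Assume saturation: I_D = (k_n/2)(V_GS − V_t)² with V_GS = V_G − I_D·R_S = 5.02 − 2.2·I_D.
Substituting gives 2.66·I_D² − 9.27·I_D + 6.43 = 0, with roots I_D = 0.955 or 2.53 mA.
The root I_D = 2.53 mA gives V_GS = -0.544 V ≤ V_t, so take I_D = 0.955 mA.
Then V_GS = 2.92 V and V_DS = V_DD − I_D(R_D+R_S) = 11 − 0.955×3.2 = 7.94 V.
Saturation requires V_DS ≥ V_GS − V_t = 1.32 V; 7.94 ≥ 1.32 ✓.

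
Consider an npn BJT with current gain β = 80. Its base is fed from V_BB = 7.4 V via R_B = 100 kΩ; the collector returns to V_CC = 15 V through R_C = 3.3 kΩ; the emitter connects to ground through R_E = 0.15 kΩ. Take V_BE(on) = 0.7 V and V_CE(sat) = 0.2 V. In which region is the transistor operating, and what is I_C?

saturation; I_C ≈ 4.3 mA

Assume active: I_B = (7.4 − 0.7)/(100 + 81×0.15) = 0.0597 mA, I_C = β·I_B = 4.78 mA.
Then V_CE = 15 − 4.78×3.3 − 4.84×0.15 = -1.5 V < 0.2 V — the active assumption fails.
Re-solve with V_CE = 0.2 V. KCL at the emitter: V_E/R_E = (V_BB−0.7−V_E)/R_B + (V_CC−0.2−V_E)/R_C, giving V_E = 0.652 V.
I_C = (V_CC − 0.2 − V_E)/R_C = (14.8 − 0.652)/3.3 = 4.29 mA.
Check: I_B = (6.7 − 0.652)/100 = 0.0605 mA, and β·I_B = 4.84 mA > I_C, confirming saturation.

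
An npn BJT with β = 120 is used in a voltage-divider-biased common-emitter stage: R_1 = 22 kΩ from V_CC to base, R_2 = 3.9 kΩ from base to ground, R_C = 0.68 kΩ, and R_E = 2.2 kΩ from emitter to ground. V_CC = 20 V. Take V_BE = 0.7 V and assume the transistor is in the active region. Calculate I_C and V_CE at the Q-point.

Thevenize the base divider: V_Th = V_CC·R_2/(R_1+R_2) = 20×3.9/25.9 = 3.01 V, R_Th = R_1‖R_2 = 3.31 kΩ.
Base-emitter loop: V_Th = I_B·R_Th + V_BE + (β+1)I_B·R_E, so I_B = (3.01 − 0.7) / (3.31 + 121×2.2) = 0.00858 mA.
I_C = β·I_B = 120×0.00858 = 1.03 mA, and I_E = (β+1)I_B = 1.04 mA.
V_CE = V_CC − I_C·R_C − I_E·R_E = 20 − 1.03×0.68 − 1.04×2.2 = 17 V.
V_CE = 17 V > 0.2 V confirms active-region operation.

I_C ≈ 1 mA, V_CE ≈ 17 V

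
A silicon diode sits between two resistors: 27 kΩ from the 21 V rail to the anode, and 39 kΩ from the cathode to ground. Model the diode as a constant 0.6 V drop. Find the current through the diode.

The two resistors are in series with the diode, so KVL gives 21 = I·27 + 0.6 + I·39.
I = (21 − 0.6) / (27 + 39) kΩ = 20.4 / 66 = 0.309 mA.

I ≈ 0.31 mA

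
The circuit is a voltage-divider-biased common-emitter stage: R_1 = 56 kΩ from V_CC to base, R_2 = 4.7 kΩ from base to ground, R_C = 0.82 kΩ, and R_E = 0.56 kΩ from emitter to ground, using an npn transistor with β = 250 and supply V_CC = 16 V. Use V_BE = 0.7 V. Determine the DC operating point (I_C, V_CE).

Thevenize the base divider: V_Th = V_CC·R_2/(R_1+R_2) = 16×4.7/60.7 = 1.24 V, R_Th = R_1‖R_2 = 4.34 kΩ.
Base-emitter loop: V_Th = I_B·R_Th + V_BE + (β+1)I_B·R_E, so I_B = (1.24 − 0.7) / (4.34 + 251×0.56) = 0.00372 mA.
I_C = β·I_B = 250×0.00372 = 0.93 mA, and I_E = (β+1)I_B = 0.933 mA.
V_CE = V_CC − I_C·R_C − I_E·R_E = 16 − 0.93×0.82 − 0.933×0.56 = 14.7 V.
V_CE = 14.7 V > 0.2 V confirms active-region operation.

I_C ≈ 0.93 mA, V_CE ≈ 15 V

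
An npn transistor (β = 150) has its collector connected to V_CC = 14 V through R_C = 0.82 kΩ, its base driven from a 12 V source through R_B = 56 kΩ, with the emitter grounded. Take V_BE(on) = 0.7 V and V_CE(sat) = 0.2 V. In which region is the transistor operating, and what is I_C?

saturation; I_C ≈ 17 mA

Assume active: I_B = (12 − 0.7)/56 = 0.202 mA, giving I_C = β·I_B = 30.3 mA.
But then V_CE = 14 − 30.3×0.82 = -10.8 V < V_CE(sat) = 0.2 V — impossible in the active region.
So the transistor is saturated. With V_CE = 0.2 V, I_C = (V_CC − 0.2)/R_C = 13.8/0.82 = 16.8 mA.
Check: β·I_B = 30.3 mA > I_C = 16.8 mA, confirming saturation.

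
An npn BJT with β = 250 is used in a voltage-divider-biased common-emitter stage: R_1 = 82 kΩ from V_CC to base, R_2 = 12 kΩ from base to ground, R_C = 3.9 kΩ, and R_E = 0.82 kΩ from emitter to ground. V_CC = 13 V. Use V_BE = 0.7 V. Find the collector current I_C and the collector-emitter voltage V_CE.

Thevenize the base divider: V_Th = V_CC·R_2/(R_1+R_2) = 13×12/94 = 1.66 V, R_Th = R_1‖R_2 = 10.5 kΩ.
Base-emitter loop: V_Th = I_B·R_Th + V_BE + (β+1)I_B·R_E, so I_B = (1.66 − 0.7) / (10.5 + 251×0.82) = 0.00444 mA.
I_C = β·I_B = 250×0.00444 = 1.11 mA, and I_E = (β+1)I_B = 1.11 mA.
V_CE = V_CC − I_C·R_C − I_E·R_E = 13 − 1.11×3.9 − 1.11×0.82 = 7.76 V.
V_CE = 7.76 V > 0.2 V confirms active-region operation.

I_C ≈ 1.1 mA, V_CE ≈ 7.8 V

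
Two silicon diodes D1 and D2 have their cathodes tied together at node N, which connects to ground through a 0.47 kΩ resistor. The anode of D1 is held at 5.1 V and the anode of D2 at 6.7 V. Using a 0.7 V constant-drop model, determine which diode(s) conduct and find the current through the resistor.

Only D2 conducts; I_R ≈ 13 mA

Assume both conduct. Then node N would need to be at both 5.1−0.7 = 4.4 V and 6.7−0.7 = 6 V, which is impossible.
Assume only D2 conducts: V_N = 6.7 − 0.7 = 6 V, so I_R = 6/0.47 = 12.8 mA.
Check D1: its anode-to-cathode voltage is 5.1 − 6 = -0.9 V < 0.7 V, so it is off. The assumption is consistent.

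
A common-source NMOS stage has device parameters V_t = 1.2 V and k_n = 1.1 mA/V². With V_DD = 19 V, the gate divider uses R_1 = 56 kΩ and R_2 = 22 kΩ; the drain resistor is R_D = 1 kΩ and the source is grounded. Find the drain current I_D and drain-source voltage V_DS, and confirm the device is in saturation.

I_D ≈ 9.5 mA, V_DS ≈ 9.5 V

V_G = V_DD·R_2/(R_1+R_2) = 19×22/78 = 5.36 V. With the source grounded, V_GS = V_G = 5.36 V.
Assume saturation: I_D = (k_n/2)(V_GS − V_t)² = (1.1/2)×(5.36 − 1.2)² = 0.55×4.16² = 9.51 mA.
V_DS = V_DD − I_D·R_D = 19 − 9.51×1 = 9.49 V.
Saturation requires V_DS ≥ V_GS − V_t = 4.16 V; 9.49 ≥ 4.16 ✓.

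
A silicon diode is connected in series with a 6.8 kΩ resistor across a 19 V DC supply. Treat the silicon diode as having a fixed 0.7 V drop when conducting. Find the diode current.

KVL around the loop: 19 = V_D + I·R = 0.7 + I × 6.8 kΩ.
So I = (19 − 0.7) / 6.8 kΩ = 18.3 / 6.8 = 2.69 mA.

I ≈ 2.7 mA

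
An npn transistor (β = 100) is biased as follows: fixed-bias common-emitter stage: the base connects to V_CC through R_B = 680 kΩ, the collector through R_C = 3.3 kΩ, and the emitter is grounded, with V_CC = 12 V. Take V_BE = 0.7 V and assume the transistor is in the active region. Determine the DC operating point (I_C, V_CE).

Base loop: V_CC = I_B·R_B + V_BE, so I_B = (12 − 0.7)/680 kΩ = 0.0166 mA.
In the active region I_C = β·I_B = 100 × 0.0166 = 1.66 mA.
Collector loop: V_CE = V_CC − I_C·R_C = 12 − 1.66×3.3 = 6.52 V.
Since V_CE = 6.52 V > V_CE(sat) ≈ 0.2 V, the transistor is in the active region as assumed.

I_C ≈ 1.7 mA, V_CE ≈ 6.5 V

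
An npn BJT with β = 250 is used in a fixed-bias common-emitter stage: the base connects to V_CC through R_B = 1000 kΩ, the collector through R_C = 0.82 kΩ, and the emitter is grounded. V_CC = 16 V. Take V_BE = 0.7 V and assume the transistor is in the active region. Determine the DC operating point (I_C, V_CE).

Base loop: V_CC = I_B·R_B + V_BE, so I_B = (16 − 0.7)/1000 kΩ = 0.0153 mA.
In the active region I_C = β·I_B = 250 × 0.0153 = 3.83 mA.
Collector loop: V_CE = V_CC − I_C·R_C = 16 − 3.83×0.82 = 12.9 V.
Since V_CE = 12.9 V > V_CE(sat) ≈ 0.2 V, the transistor is in the active region as assumed.

I_C ≈ 3.8 mA, V_CE ≈ 13 V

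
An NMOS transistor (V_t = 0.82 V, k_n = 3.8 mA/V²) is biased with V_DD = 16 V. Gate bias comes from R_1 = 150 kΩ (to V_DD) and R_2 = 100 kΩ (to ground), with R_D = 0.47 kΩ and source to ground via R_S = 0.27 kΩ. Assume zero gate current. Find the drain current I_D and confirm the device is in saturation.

V_G = V_DD·R_2/(R_1+R_2) = 16×100/250 = 6.4 V.
Assume saturation: I_D = (k_n/2)(V_GS − V_t)² with V_GS = V_G − I_D·R_S = 6.4 − 0.27·I_D.
Substituting gives 0.139·I_D² − 6.73·I_D + 59.2 = 0, with roots I_D = 11.5 or 37 mA.
The root I_D = 37 mA gives V_GS = -3.59 V ≤ V_t, so take I_D = 11.5 mA.
Then V_GS = 3.28 V and V_DS = V_DD − I_D(R_D+R_S) = 16 − 11.5×0.74 = 7.46 V.
Saturation requires V_DS ≥ V_GS − V_t = 2.46 V; 7.46 ≥ 2.46 ✓.

I_D ≈ 12 mA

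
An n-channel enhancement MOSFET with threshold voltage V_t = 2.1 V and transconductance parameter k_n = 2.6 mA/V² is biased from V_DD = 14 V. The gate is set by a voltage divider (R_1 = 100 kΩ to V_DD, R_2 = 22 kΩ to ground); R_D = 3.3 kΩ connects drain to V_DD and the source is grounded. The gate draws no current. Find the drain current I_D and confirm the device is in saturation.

I_D ≈ 0.23 mA

V_G = V_DD·R_2/(R_1+R_2) = 14×22/122 = 2.52 V. With the source grounded, V_GS = V_G = 2.52 V.
Assume saturation: I_D = (k_n/2)(V_GS − V_t)² = (2.6/2)×(2.52 − 2.1)² = 1.3×0.425² = 0.234 mA.
V_DS = V_DD − I_D·R_D = 14 − 0.234×3.3 = 13.2 V.
Saturation requires V_DS ≥ V_GS − V_t = 0.425 V; 13.2 ≥ 0.425 ✓.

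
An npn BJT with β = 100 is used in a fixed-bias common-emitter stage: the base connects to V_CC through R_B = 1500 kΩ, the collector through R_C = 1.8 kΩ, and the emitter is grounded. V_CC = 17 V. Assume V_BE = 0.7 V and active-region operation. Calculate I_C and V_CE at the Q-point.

I_C ≈ 1.1 mA, V_CE ≈ 15 V

Base loop: V_CC = I_B·R_B + V_BE, so I_B = (17 − 0.7)/1500 kΩ = 0.0109 mA.
In the active region I_C = β·I_B = 100 × 0.0109 = 1.09 mA.
Collector loop: V_CE = V_CC − I_C·R_C = 17 − 1.09×1.8 = 15 V.
Since V_CE = 15 V > V_CE(sat) ≈ 0.2 V, the transistor is in the active region as assumed.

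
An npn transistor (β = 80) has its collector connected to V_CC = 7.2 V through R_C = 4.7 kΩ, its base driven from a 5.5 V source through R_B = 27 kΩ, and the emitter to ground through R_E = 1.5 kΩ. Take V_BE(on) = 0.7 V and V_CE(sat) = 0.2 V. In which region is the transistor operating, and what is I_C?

Assume active: I_B = (5.5 − 0.7)/(27 + 81×1.5) = 0.0323 mA, I_C = β·I_B = 2.59 mA.
Then V_CE = 7.2 − 2.59×4.7 − 2.62×1.5 = -8.88 V < 0.2 V — the active assumption fails.
Re-solve with V_CE = 0.2 V. KCL at the emitter: V_E/R_E = (V_BB−0.7−V_E)/R_B + (V_CC−0.2−V_E)/R_C, giving V_E = 1.82 V.
I_C = (V_CC − 0.2 − V_E)/R_C = (7 − 1.82)/4.7 = 1.1 mA.
Check: I_B = (4.8 − 1.82)/27 = 0.11 mA, and β·I_B = 8.83 mA > I_C, confirming saturation.

saturation; I_C ≈ 1.1 mA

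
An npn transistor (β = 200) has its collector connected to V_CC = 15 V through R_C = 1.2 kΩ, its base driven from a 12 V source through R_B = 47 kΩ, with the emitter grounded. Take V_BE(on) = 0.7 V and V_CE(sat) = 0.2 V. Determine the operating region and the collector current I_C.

saturation; I_C ≈ 12 mA

Assume active: I_B = (12 − 0.7)/47 = 0.24 mA, giving I_C = β·I_B = 48.1 mA.
But then V_CE = 15 − 48.1×1.2 = -42.7 V < V_CE(sat) = 0.2 V — impossible in the active region.
So the transistor is saturated. With V_CE = 0.2 V, I_C = (V_CC − 0.2)/R_C = 14.8/1.2 = 12.3 mA.
Check: β·I_B = 48.1 mA > I_C = 12.3 mA, confirming saturation.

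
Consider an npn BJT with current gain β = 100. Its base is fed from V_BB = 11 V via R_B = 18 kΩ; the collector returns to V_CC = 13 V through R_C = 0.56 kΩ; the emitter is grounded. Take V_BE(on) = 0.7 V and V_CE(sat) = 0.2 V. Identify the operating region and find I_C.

saturation; I_C ≈ 23 mA

Assume active: I_B = (11 − 0.7)/18 = 0.572 mA, giving I_C = β·I_B = 57.2 mA.
But then V_CE = 13 − 57.2×0.56 = -19 V < V_CE(sat) = 0.2 V — impossible in the active region.
So the transistor is saturated. With V_CE = 0.2 V, I_C = (V_CC − 0.2)/R_C = 12.8/0.56 = 22.9 mA.
Check: β·I_B = 57.2 mA > I_C = 22.9 mA, confirming saturation.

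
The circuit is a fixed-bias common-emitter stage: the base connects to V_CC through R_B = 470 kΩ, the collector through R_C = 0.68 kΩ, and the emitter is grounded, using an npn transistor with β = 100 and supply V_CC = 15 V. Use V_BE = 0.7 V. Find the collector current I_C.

I_C ≈ 3 mA

Base loop: V_CC = I_B·R_B + V_BE, so I_B = (15 − 0.7)/470 kΩ = 0.0304 mA.
In the active region I_C = β·I_B = 100 × 0.0304 = 3.04 mA.
Collector loop: V_CE = V_CC − I_C·R_C = 15 − 3.04×0.68 = 12.9 V.
Since V_CE = 12.9 V > V_CE(sat) ≈ 0.2 V, the transistor is in the active region as assumed.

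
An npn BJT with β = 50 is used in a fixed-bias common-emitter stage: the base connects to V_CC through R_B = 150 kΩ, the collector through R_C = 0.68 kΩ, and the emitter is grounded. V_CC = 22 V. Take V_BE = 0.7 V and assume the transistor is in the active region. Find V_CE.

V_CE ≈ 17 V

Base loop: V_CC = I_B·R_B + V_BE, so I_B = (22 − 0.7)/150 kΩ = 0.142 mA.
In the active region I_C = β·I_B = 50 × 0.142 = 7.1 mA.
Collector loop: V_CE = V_CC − I_C·R_C = 22 − 7.1×0.68 = 17.2 V.
Since V_CE = 17.2 V > V_CE(sat) ≈ 0.2 V, the transistor is in the active region as assumed.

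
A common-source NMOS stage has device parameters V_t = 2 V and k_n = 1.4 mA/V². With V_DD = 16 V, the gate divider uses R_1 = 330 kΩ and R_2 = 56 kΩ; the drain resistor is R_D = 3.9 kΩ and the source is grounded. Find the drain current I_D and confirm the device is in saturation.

I_D ≈ 0.072 mA

V_G = V_DD·R_2/(R_1+R_2) = 16×56/386 = 2.32 V. With the source grounded, V_GS = V_G = 2.32 V.
Assume saturation: I_D = (k_n/2)(V_GS − V_t)² = (1.4/2)×(2.32 − 2)² = 0.7×0.321² = 0.0722 mA.
V_DS = V_DD − I_D·R_D = 16 − 0.0722×3.9 = 15.7 V.
Saturation requires V_DS ≥ V_GS − V_t = 0.321 V; 15.7 ≥ 0.321 ✓.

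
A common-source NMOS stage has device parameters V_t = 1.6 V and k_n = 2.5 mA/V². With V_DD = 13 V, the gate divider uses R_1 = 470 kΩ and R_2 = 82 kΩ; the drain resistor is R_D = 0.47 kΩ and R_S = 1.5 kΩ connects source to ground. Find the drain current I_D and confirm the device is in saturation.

V_G = V_DD·R_2/(R_1+R_2) = 13×82/552 = 1.93 V.
Assume saturation: I_D = (k_n/2)(V_GS − V_t)² with V_GS = V_G − I_D·R_S = 1.93 − 1.5·I_D.
Substituting gives 2.81·I_D² − 2.24·I_D + 0.137 = 0, with roots I_D = 0.0667 or 0.73 mA.
The root I_D = 0.73 mA gives V_GS = 0.836 V ≤ V_t, so take I_D = 0.0667 mA.
Then V_GS = 1.83 V and V_DS = V_DD − I_D(R_D+R_S) = 13 − 0.0667×1.97 = 12.9 V.
Saturation requires V_DS ≥ V_GS − V_t = 0.231 V; 12.9 ≥ 0.231 ✓.

I_D ≈ 0.067 mA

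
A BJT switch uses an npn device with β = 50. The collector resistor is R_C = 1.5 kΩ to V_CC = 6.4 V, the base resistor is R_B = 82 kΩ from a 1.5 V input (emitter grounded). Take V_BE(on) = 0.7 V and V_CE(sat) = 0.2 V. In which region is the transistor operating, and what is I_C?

active; I_C ≈ 0.49 mA

Assume active. Base-emitter loop: I_B = (V_BB − V_BE)/R_B = (1.5 − 0.7)/82 = 0.00976 mA.
I_C = β·I_B = 50×0.00976 = 0.488 mA.
V_CE = V_CC − I_C·R_C = 6.4 − 0.488×1.5 = 5.67 V > V_CE(sat), so the active-region assumption holds.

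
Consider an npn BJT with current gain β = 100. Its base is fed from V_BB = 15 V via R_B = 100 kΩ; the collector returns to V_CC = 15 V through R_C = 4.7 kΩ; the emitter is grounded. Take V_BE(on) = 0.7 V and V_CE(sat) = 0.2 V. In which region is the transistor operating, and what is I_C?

Assume active: I_B = (15 − 0.7)/100 = 0.143 mA, giving I_C = β·I_B = 14.3 mA.
But then V_CE = 15 − 14.3×4.7 = -52.2 V < V_CE(sat) = 0.2 V — impossible in the active region.
So the transistor is saturated. With V_CE = 0.2 V, I_C = (V_CC − 0.2)/R_C = 14.8/4.7 = 3.15 mA.
Check: β·I_B = 14.3 mA > I_C = 3.15 mA, confirming saturation.

saturation; I_C ≈ 3.1 mA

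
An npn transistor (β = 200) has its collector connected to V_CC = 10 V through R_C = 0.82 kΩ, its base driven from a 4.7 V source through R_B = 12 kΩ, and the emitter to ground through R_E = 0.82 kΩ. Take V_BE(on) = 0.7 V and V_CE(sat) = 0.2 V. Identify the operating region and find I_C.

active; I_C ≈ 4.5 mA

Assume active. Base-emitter loop: I_B = (V_BB − V_BE)/(R_B + (β+1)R_E) = (4.7 − 0.7)/(12 + 201×0.82) = 0.0226 mA.
I_C = β·I_B = 200×0.0226 = 4.52 mA.
V_CE = V_CC − I_C·R_C − I_E·R_E = 10 − 4.52×0.82 − 4.55×0.82 = 2.56 V > V_CE(sat), so the active-region assumption holds.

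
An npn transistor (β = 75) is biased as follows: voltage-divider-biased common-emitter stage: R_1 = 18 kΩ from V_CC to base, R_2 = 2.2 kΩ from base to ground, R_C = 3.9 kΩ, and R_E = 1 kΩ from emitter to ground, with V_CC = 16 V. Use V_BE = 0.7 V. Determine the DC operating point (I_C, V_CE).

I_C ≈ 1 mA, V_CE ≈ 11 V

Thevenize the base divider: V_Th = V_CC·R_2/(R_1+R_2) = 16×2.2/20.2 = 1.74 V, R_Th = R_1‖R_2 = 1.96 kΩ.
Base-emitter loop: V_Th = I_B·R_Th + V_BE + (β+1)I_B·R_E, so I_B = (1.74 − 0.7) / (1.96 + 76×1) = 0.0134 mA.
I_C = β·I_B = 75×0.0134 = 1 mA, and I_E = (β+1)I_B = 1.02 mA.
V_CE = V_CC − I_C·R_C − I_E·R_E = 16 − 1×3.9 − 1.02×1 = 11.1 V.
V_CE = 11.1 V > 0.2 V confirms active-region operation.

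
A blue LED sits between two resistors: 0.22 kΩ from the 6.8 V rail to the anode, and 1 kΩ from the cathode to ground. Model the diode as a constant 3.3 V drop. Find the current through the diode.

I ≈ 2.9 mA

The two resistors are in series with the diode, so KVL gives 6.8 = I·0.22 + 3.3 + I·1.
I = (6.8 − 3.3) / (0.22 + 1) kΩ = 3.5 / 1.22 = 2.87 mA.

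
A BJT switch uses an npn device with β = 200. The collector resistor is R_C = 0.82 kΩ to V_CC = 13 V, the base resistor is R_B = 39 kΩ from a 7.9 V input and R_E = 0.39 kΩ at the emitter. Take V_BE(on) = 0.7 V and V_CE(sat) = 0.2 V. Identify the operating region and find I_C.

Assume active: I_B = (7.9 − 0.7)/(39 + 201×0.39) = 0.0613 mA, I_C = β·I_B = 12.3 mA.
Then V_CE = 13 − 12.3×0.82 − 12.3×0.39 = -1.87 V < 0.2 V — the active assumption fails.
Re-solve with V_CE = 0.2 V. KCL at the emitter: V_E/R_E = (V_BB−0.7−V_E)/R_B + (V_CC−0.2−V_E)/R_C, giving V_E = 4.15 V.
I_C = (V_CC − 0.2 − V_E)/R_C = (12.8 − 4.15)/0.82 = 10.6 mA.
Check: I_B = (7.2 − 4.15)/39 = 0.0783 mA, and β·I_B = 15.7 mA > I_C, confirming saturation.

saturation; I_C ≈ 11 mA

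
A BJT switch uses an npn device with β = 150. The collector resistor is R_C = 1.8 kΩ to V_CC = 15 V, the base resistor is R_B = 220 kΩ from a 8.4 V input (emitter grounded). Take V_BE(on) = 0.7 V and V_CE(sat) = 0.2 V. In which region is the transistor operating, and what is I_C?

active; I_C ≈ 5.3 mA

Assume active. Base-emitter loop: I_B = (V_BB − V_BE)/R_B = (8.4 − 0.7)/220 = 0.035 mA.
I_C = β·I_B = 150×0.035 = 5.25 mA.
V_CE = V_CC − I_C·R_C = 15 − 5.25×1.8 = 5.55 V > V_CE(sat), so the active-region assumption holds.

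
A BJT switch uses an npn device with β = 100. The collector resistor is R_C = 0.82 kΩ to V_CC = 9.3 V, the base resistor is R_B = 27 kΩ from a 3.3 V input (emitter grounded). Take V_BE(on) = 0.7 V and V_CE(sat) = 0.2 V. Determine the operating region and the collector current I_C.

active; I_C ≈ 9.6 mA

Assume active. Base-emitter loop: I_B = (V_BB − V_BE)/R_B = (3.3 − 0.7)/27 = 0.0963 mA.
I_C = β·I_B = 100×0.0963 = 9.63 mA.
V_CE = V_CC − I_C·R_C = 9.3 − 9.63×0.82 = 1.4 V > V_CE(sat), so the active-region assumption holds.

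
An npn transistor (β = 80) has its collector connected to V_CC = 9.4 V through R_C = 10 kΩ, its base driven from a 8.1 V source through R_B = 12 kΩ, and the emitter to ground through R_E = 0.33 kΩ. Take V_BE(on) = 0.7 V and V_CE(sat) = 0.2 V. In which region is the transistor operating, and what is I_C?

Assume active: I_B = (8.1 − 0.7)/(12 + 81×0.33) = 0.191 mA, I_C = β·I_B = 15.3 mA.
Then V_CE = 9.4 − 15.3×10 − 15.5×0.33 = -149 V < 0.2 V — the active assumption fails.
Re-solve with V_CE = 0.2 V. KCL at the emitter: V_E/R_E = (V_BB−0.7−V_E)/R_B + (V_CC−0.2−V_E)/R_C, giving V_E = 0.478 V.
I_C = (V_CC − 0.2 − V_E)/R_C = (9.2 − 0.478)/10 = 0.872 mA.
Check: I_B = (7.4 − 0.478)/12 = 0.577 mA, and β·I_B = 46.1 mA > I_C, confirming saturation.

saturation; I_C ≈ 0.87 mA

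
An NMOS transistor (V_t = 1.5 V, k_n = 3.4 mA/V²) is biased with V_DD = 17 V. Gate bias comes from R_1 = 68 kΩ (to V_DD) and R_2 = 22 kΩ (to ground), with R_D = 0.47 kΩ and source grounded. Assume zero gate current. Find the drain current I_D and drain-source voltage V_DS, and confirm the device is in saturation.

V_G = V_DD·R_2/(R_1+R_2) = 17×22/90 = 4.16 V. With the source grounded, V_GS = V_G = 4.16 V.
Assume saturation: I_D = (k_n/2)(V_GS − V_t)² = (3.4/2)×(4.16 − 1.5)² = 1.7×2.66² = 12 mA.
V_DS = V_DD − I_D·R_D = 17 − 12×0.47 = 11.4 V.
Saturation requires V_DS ≥ V_GS − V_t = 2.66 V; 11.4 ≥ 2.66 ✓.

I_D ≈ 12 mA, V_DS ≈ 11 V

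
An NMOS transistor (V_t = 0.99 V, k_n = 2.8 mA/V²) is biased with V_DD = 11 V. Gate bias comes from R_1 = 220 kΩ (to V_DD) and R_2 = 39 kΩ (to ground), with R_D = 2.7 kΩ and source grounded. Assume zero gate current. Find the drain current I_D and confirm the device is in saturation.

V_G = V_DD·R_2/(R_1+R_2) = 11×39/259 = 1.66 V. With the source grounded, V_GS = V_G = 1.66 V.
Assume saturation: I_D = (k_n/2)(V_GS − V_t)² = (2.8/2)×(1.66 − 0.99)² = 1.4×0.666² = 0.622 mA.
V_DS = V_DD − I_D·R_D = 11 − 0.622×2.7 = 9.32 V.
Saturation requires V_DS ≥ V_GS − V_t = 0.666 V; 9.32 ≥ 0.666 ✓.

I_D ≈ 0.62 mA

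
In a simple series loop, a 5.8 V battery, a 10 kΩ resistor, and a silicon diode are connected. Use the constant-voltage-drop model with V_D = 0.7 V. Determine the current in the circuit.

I ≈ 0.51 mA

KVL around the loop: 5.8 = V_D + I·R = 0.7 + I × 10 kΩ.
So I = (5.8 − 0.7) / 10 kΩ = 5.1 / 10 = 0.51 mA.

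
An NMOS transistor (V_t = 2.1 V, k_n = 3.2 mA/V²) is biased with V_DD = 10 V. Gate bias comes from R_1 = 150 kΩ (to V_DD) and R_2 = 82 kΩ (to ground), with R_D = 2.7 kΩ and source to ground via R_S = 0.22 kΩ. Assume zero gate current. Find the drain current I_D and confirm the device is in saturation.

V_G = V_DD·R_2/(R_1+R_2) = 10×82/232 = 3.53 V.
Assume saturation: I_D = (k_n/2)(V_GS − V_t)² with V_GS = V_G − I_D·R_S = 3.53 − 0.22·I_D.
Substituting gives 0.0774·I_D² − 2.01·I_D + 3.29 = 0, with roots I_D = 1.76 or 24.2 mA.
The root I_D = 24.2 mA gives V_GS = -1.79 V ≤ V_t, so take I_D = 1.76 mA.
Then V_GS = 3.15 V and V_DS = V_DD − I_D(R_D+R_S) = 10 − 1.76×2.92 = 4.87 V.
Saturation requires V_DS ≥ V_GS − V_t = 1.05 V; 4.87 ≥ 1.05 ✓.

I_D ≈ 1.8 mA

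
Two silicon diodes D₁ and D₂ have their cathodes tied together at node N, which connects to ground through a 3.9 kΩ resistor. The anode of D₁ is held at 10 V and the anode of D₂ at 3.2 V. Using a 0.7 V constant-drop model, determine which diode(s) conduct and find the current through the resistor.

Only D₁ conducts; I_R ≈ 2.4 mA

Assume both conduct. Then node N would need to be at both 10−0.7 = 9.3 V and 3.2−0.7 = 2.5 V, which is impossible.
Assume only D₁ conducts: V_N = 10 − 0.7 = 9.3 V, so I_R = 9.3/3.9 = 2.38 mA.
Check D₂: its anode-to-cathode voltage is 3.2 − 9.3 = -6.1 V < 0.7 V, so it is off. The assumption is consistent.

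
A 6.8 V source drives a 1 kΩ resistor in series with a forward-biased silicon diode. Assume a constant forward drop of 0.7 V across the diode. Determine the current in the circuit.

KVL around the loop: 6.8 = V_D + I·R = 0.7 + I × 1 kΩ.
So I = (6.8 − 0.7) / 1 kΩ = 6.1 / 1 = 6.1 mA.

I ≈ 6.1 mA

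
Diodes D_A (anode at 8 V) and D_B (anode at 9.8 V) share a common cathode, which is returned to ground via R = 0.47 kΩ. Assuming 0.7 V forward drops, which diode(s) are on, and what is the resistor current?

Assume both conduct. Then node N would need to be at both 8−0.7 = 7.3 V and 9.8−0.7 = 9.1 V, which is impossible.
Assume only D_B conducts: V_N = 9.8 − 0.7 = 9.1 V, so I_R = 9.1/0.47 = 19.4 mA.
Check D_A: its anode-to-cathode voltage is 8 − 9.1 = -1.1 V < 0.7 V, so it is off. The assumption is consistent.

Only D_B conducts; I_R ≈ 19 mA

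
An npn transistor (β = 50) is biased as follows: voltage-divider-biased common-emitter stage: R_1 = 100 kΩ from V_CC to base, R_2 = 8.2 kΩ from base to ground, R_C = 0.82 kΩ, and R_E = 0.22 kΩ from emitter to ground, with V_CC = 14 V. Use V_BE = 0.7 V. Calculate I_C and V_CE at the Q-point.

Thevenize the base divider: V_Th = V_CC·R_2/(R_1+R_2) = 14×8.2/108 = 1.06 V, R_Th = R_1‖R_2 = 7.58 kΩ.
Base-emitter loop: V_Th = I_B·R_Th + V_BE + (β+1)I_B·R_E, so I_B = (1.06 − 0.7) / (7.58 + 51×0.22) = 0.0192 mA.
I_C = β·I_B = 50×0.0192 = 0.96 mA, and I_E = (β+1)I_B = 0.979 mA.
V_CE = V_CC − I_C·R_C − I_E·R_E = 14 − 0.96×0.82 − 0.979×0.22 = 13 V.
V_CE = 13 V > 0.2 V confirms active-region operation.

I_C ≈ 0.96 mA, V_CE ≈ 13 V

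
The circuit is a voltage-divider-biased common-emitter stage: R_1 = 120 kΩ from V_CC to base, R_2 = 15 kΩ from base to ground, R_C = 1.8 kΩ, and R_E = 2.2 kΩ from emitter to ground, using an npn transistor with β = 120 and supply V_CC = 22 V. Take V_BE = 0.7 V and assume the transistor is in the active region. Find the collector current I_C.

Thevenize the base divider: V_Th = V_CC·R_2/(R_1+R_2) = 22×15/135 = 2.44 V, R_Th = R_1‖R_2 = 13.3 kΩ.
Base-emitter loop: V_Th = I_B·R_Th + V_BE + (β+1)I_B·R_E, so I_B = (2.44 − 0.7) / (13.3 + 121×2.2) = 0.00624 mA.
I_C = β·I_B = 120×0.00624 = 0.749 mA, and I_E = (β+1)I_B = 0.755 mA.
V_CE = V_CC − I_C·R_C − I_E·R_E = 22 − 0.749×1.8 − 0.755×2.2 = 19 V.
V_CE = 19 V > 0.2 V confirms active-region operation.

I_C ≈ 0.75 mA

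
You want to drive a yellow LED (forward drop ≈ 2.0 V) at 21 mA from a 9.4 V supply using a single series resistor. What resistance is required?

The resistor drops V_S − V_D = 9.4 − 2.0 = 7.4 V at 21 mA.
R = 7.4 V / 21 mA = 0.352 kΩ.

R ≈ 0.35 kΩ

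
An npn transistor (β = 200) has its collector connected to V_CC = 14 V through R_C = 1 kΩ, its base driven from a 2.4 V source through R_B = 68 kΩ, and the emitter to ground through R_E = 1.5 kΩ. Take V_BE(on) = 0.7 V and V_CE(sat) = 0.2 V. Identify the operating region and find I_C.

Assume active. Base-emitter loop: I_B = (V_BB − V_BE)/(R_B + (β+1)R_E) = (2.4 − 0.7)/(68 + 201×1.5) = 0.0046 mA.
I_C = β·I_B = 200×0.0046 = 0.92 mA.
V_CE = V_CC − I_C·R_C − I_E·R_E = 14 − 0.92×1 − 0.925×1.5 = 11.7 V > V_CE(sat), so the active-region assumption holds.

active; I_C ≈ 0.92 mA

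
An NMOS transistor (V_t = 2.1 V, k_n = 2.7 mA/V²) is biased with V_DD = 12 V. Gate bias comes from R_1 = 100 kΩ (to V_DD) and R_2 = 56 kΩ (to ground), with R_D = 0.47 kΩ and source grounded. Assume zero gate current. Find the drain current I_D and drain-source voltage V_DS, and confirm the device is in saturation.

V_G = V_DD·R_2/(R_1+R_2) = 12×56/156 = 4.31 V. With the source grounded, V_GS = V_G = 4.31 V.
Assume saturation: I_D = (k_n/2)(V_GS − V_t)² = (2.7/2)×(4.31 − 2.1)² = 1.35×2.21² = 6.58 mA.
V_DS = V_DD − I_D·R_D = 12 − 6.58×0.47 = 8.91 V.
Saturation requires V_DS ≥ V_GS − V_t = 2.21 V; 8.91 ≥ 2.21 ✓.

I_D ≈ 6.6 mA, V_DS ≈ 8.9 V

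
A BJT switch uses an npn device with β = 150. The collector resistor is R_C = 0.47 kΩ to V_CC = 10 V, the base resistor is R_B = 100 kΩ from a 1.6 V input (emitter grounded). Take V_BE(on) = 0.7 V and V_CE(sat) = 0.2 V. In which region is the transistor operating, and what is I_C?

Assume active. Base-emitter loop: I_B = (V_BB − V_BE)/R_B = (1.6 − 0.7)/100 = 0.009 mA.
I_C = β·I_B = 150×0.009 = 1.35 mA.
V_CE = V_CC − I_C·R_C = 10 − 1.35×0.47 = 9.37 V > V_CE(sat), so the active-region assumption holds.

active; I_C ≈ 1.4 mA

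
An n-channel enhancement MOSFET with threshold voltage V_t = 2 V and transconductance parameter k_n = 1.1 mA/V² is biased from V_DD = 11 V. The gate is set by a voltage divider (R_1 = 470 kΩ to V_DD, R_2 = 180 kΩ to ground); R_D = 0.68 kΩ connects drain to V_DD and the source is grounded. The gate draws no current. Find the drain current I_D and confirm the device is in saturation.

V_G = V_DD·R_2/(R_1+R_2) = 11×180/650 = 3.05 V. With the source grounded, V_GS = V_G = 3.05 V.
Assume saturation: I_D = (k_n/2)(V_GS − V_t)² = (1.1/2)×(3.05 − 2)² = 0.55×1.05² = 0.602 mA.
V_DS = V_DD − I_D·R_D = 11 − 0.602×0.68 = 10.6 V.
Saturation requires V_DS ≥ V_GS − V_t = 1.05 V; 10.6 ≥ 1.05 ✓.

I_D ≈ 0.6 mA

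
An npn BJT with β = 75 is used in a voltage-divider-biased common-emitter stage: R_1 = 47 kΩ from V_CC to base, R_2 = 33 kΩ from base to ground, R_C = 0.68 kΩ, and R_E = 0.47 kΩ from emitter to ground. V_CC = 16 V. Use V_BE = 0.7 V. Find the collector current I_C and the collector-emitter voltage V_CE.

Thevenize the base divider: V_Th = V_CC·R_2/(R_1+R_2) = 16×33/80 = 6.6 V, R_Th = R_1‖R_2 = 19.4 kΩ.
Base-emitter loop: V_Th = I_B·R_Th + V_BE + (β+1)I_B·R_E, so I_B = (6.6 − 0.7) / (19.4 + 76×0.47) = 0.107 mA.
I_C = β·I_B = 75×0.107 = 8.03 mA, and I_E = (β+1)I_B = 8.14 mA.
V_CE = V_CC − I_C·R_C − I_E·R_E = 16 − 8.03×0.68 − 8.14×0.47 = 6.72 V.
V_CE = 6.72 V > 0.2 V confirms active-region operation.

I_C ≈ 8 mA, V_CE ≈ 6.7 V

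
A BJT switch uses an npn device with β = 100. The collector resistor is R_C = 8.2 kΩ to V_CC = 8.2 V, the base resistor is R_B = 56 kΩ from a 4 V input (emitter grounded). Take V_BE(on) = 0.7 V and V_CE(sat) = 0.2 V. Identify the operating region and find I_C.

Assume active: I_B = (4 − 0.7)/56 = 0.0589 mA, giving I_C = β·I_B = 5.89 mA.
But then V_CE = 8.2 − 5.89×8.2 = -40.1 V < V_CE(sat) = 0.2 V — impossible in the active region.
So the transistor is saturated. With V_CE = 0.2 V, I_C = (V_CC − 0.2)/R_C = 8/8.2 = 0.976 mA.
Check: β·I_B = 5.89 mA > I_C = 0.976 mA, confirming saturation.

saturation; I_C ≈ 0.98 mA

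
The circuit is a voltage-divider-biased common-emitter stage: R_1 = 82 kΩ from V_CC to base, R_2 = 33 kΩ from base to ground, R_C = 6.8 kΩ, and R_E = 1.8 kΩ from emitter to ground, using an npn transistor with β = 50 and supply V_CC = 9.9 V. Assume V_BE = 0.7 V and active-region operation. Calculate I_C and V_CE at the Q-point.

Thevenize the base divider: V_Th = V_CC·R_2/(R_1+R_2) = 9.9×33/115 = 2.84 V, R_Th = R_1‖R_2 = 23.5 kΩ.
Base-emitter loop: V_Th = I_B·R_Th + V_BE + (β+1)I_B·R_E, so I_B = (2.84 − 0.7) / (23.5 + 51×1.8) = 0.0186 mA.
I_C = β·I_B = 50×0.0186 = 0.928 mA, and I_E = (β+1)I_B = 0.947 mA.
V_CE = V_CC − I_C·R_C − I_E·R_E = 9.9 − 0.928×6.8 − 0.947×1.8 = 1.88 V.
V_CE = 1.88 V > 0.2 V confirms active-region operation.

I_C ≈ 0.93 mA, V_CE ≈ 1.9 V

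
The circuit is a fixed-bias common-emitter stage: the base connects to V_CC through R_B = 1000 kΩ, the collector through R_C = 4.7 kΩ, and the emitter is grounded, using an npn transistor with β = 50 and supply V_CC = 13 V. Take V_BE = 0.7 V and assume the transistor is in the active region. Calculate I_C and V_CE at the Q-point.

Base loop: V_CC = I_B·R_B + V_BE, so I_B = (13 − 0.7)/1000 kΩ = 0.0123 mA.
In the active region I_C = β·I_B = 50 × 0.0123 = 0.615 mA.
Collector loop: V_CE = V_CC − I_C·R_C = 13 − 0.615×4.7 = 10.1 V.
Since V_CE = 10.1 V > V_CE(sat) ≈ 0.2 V, the transistor is in the active region as assumed.

I_C ≈ 0.61 mA, V_CE ≈ 10 V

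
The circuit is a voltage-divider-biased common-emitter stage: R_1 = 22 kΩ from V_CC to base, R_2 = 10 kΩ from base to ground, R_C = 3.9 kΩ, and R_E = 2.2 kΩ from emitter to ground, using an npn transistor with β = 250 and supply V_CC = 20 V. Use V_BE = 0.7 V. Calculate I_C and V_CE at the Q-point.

I_C ≈ 2.5 mA, V_CE ≈ 4.8 V

Thevenize the base divider: V_Th = V_CC·R_2/(R_1+R_2) = 20×10/32 = 6.25 V, R_Th = R_1‖R_2 = 6.88 kΩ.
Base-emitter loop: V_Th = I_B·R_Th + V_BE + (β+1)I_B·R_E, so I_B = (6.25 − 0.7) / (6.88 + 251×2.2) = 0.00993 mA.
I_C = β·I_B = 250×0.00993 = 2.48 mA, and I_E = (β+1)I_B = 2.49 mA.
V_CE = V_CC − I_C·R_C − I_E·R_E = 20 − 2.48×3.9 − 2.49×2.2 = 4.84 V.
V_CE = 4.84 V > 0.2 V confirms active-region operation.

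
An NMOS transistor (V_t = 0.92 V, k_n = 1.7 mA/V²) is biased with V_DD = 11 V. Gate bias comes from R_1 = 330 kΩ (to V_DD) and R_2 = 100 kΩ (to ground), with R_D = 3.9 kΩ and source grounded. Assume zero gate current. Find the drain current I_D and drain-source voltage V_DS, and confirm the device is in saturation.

V_G = V_DD·R_2/(R_1+R_2) = 11×100/430 = 2.56 V. With the source grounded, V_GS = V_G = 2.56 V.
Assume saturation: I_D = (k_n/2)(V_GS − V_t)² = (1.7/2)×(2.56 − 0.92)² = 0.85×1.64² = 2.28 mA.
V_DS = V_DD − I_D·R_D = 11 − 2.28×3.9 = 2.1 V.
Saturation requires V_DS ≥ V_GS − V_t = 1.64 V; 2.1 ≥ 1.64 ✓.

I_D ≈ 2.3 mA, V_DS ≈ 2.1 V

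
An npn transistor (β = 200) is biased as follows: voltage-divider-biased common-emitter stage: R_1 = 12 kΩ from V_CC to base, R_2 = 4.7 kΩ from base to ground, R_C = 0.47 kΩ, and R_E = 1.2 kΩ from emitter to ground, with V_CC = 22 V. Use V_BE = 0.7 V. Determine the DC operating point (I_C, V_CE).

Thevenize the base divider: V_Th = V_CC·R_2/(R_1+R_2) = 22×4.7/16.7 = 6.19 V, R_Th = R_1‖R_2 = 3.38 kΩ.
Base-emitter loop: V_Th = I_B·R_Th + V_BE + (β+1)I_B·R_E, so I_B = (6.19 − 0.7) / (3.38 + 201×1.2) = 0.0225 mA.
I_C = β·I_B = 200×0.0225 = 4.49 mA, and I_E = (β+1)I_B = 4.51 mA.
V_CE = V_CC − I_C·R_C − I_E·R_E = 22 − 4.49×0.47 − 4.51×1.2 = 14.5 V.
V_CE = 14.5 V > 0.2 V confirms active-region operation.

I_C ≈ 4.5 mA, V_CE ≈ 14 V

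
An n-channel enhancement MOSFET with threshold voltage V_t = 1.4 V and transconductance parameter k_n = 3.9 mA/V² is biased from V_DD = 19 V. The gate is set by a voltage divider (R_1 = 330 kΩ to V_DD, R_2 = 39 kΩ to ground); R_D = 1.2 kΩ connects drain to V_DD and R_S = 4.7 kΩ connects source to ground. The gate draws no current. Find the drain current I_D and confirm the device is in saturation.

I_D ≈ 0.085 mA

V_G = V_DD·R_2/(R_1+R_2) = 19×39/369 = 2.01 V.
Assume saturation: I_D = (k_n/2)(V_GS − V_t)² with V_GS = V_G − I_D·R_S = 2.01 − 4.7·I_D.
Substituting gives 43.1·I_D² − 12.1·I_D + 0.721 = 0, with roots I_D = 0.085 or 0.197 mA.
The root I_D = 0.197 mA gives V_GS = 1.08 V ≤ V_t, so take I_D = 0.085 mA.
Then V_GS = 1.61 V and V_DS = V_DD − I_D(R_D+R_S) = 19 − 0.085×5.9 = 18.5 V.
Saturation requires V_DS ≥ V_GS − V_t = 0.209 V; 18.5 ≥ 0.209 ✓.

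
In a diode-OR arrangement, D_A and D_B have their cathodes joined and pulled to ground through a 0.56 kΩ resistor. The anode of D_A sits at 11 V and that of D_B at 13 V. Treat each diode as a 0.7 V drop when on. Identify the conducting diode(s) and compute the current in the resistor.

Only D_B conducts; I_R ≈ 22 mA

Assume both conduct. Then node N would need to be at both 11−0.7 = 10.3 V and 13−0.7 = 12.3 V, which is impossible.
Assume only D_B conducts: V_N = 13 − 0.7 = 12.3 V, so I_R = 12.3/0.56 = 22 mA.
Check D_A: its anode-to-cathode voltage is 11 − 12.3 = -1.3 V < 0.7 V, so it is off. The assumption is consistent.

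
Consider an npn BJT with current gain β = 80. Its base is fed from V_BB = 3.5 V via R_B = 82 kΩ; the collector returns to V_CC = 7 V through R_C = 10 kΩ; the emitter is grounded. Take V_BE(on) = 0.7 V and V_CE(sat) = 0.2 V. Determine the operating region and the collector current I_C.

Assume active: I_B = (3.5 − 0.7)/82 = 0.0341 mA, giving I_C = β·I_B = 2.73 mA.
But then V_CE = 7 − 2.73×10 = -20.3 V < V_CE(sat) = 0.2 V — impossible in the active region.
So the transistor is saturated. With V_CE = 0.2 V, I_C = (V_CC − 0.2)/R_C = 6.8/10 = 0.68 mA.
Check: β·I_B = 2.73 mA > I_C = 0.68 mA, confirming saturation.

saturation; I_C ≈ 0.68 mA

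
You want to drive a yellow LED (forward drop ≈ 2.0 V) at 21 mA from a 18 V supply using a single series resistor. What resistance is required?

The resistor drops V_S − V_D = 18 − 2.0 = 16 V at 21 mA.
R = 16 V / 21 mA = 0.762 kΩ.

R ≈ 0.76 kΩ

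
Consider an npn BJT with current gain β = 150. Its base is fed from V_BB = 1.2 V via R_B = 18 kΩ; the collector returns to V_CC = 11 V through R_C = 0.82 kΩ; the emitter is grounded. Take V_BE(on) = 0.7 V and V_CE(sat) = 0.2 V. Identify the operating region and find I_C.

Assume active. Base-emitter loop: I_B = (V_BB − V_BE)/R_B = (1.2 − 0.7)/18 = 0.0278 mA.
I_C = β·I_B = 150×0.0278 = 4.17 mA.
V_CE = V_CC − I_C·R_C = 11 − 4.17×0.82 = 7.58 V > V_CE(sat), so the active-region assumption holds.

active; I_C ≈ 4.2 mA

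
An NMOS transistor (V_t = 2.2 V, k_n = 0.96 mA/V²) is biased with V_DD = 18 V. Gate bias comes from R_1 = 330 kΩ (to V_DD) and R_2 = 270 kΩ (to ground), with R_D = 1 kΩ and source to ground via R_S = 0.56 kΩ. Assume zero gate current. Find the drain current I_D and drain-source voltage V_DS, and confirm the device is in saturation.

V_G = V_DD·R_2/(R_1+R_2) = 18×270/600 = 8.1 V.
Assume saturation: I_D = (k_n/2)(V_GS − V_t)² with V_GS = V_G − I_D·R_S = 8.1 − 0.56·I_D.
Substituting gives 0.151·I_D² − 4.17·I_D + 16.7 = 0, with roots I_D = 4.86 or 22.9 mA.
The root I_D = 22.9 mA gives V_GS = -4.7 V ≤ V_t, so take I_D = 4.86 mA.
Then V_GS = 5.38 V and V_DS = V_DD − I_D(R_D+R_S) = 18 − 4.86×1.56 = 10.4 V.
Saturation requires V_DS ≥ V_GS − V_t = 3.18 V; 10.4 ≥ 3.18 ✓.

I_D ≈ 4.9 mA, V_DS ≈ 10 V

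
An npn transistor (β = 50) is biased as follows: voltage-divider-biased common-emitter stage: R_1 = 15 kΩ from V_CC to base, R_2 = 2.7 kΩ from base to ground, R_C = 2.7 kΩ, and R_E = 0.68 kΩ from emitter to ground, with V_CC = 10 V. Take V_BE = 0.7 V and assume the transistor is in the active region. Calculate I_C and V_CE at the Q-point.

Thevenize the base divider: V_Th = V_CC·R_2/(R_1+R_2) = 10×2.7/17.7 = 1.53 V, R_Th = R_1‖R_2 = 2.29 kΩ.
Base-emitter loop: V_Th = I_B·R_Th + V_BE + (β+1)I_B·R_E, so I_B = (1.53 − 0.7) / (2.29 + 51×0.68) = 0.0223 mA.
I_C = β·I_B = 50×0.0223 = 1.12 mA, and I_E = (β+1)I_B = 1.14 mA.
V_CE = V_CC − I_C·R_C − I_E·R_E = 10 − 1.12×2.7 − 1.14×0.68 = 6.21 V.
V_CE = 6.21 V > 0.2 V confirms active-region operation.

I_C ≈ 1.1 mA, V_CE ≈ 6.2 V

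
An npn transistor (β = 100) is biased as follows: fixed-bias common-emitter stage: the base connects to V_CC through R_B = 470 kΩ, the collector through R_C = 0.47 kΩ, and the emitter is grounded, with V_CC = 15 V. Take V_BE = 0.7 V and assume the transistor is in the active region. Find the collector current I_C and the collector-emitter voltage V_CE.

I_C ≈ 3 mA, V_CE ≈ 14 V

Base loop: V_CC = I_B·R_B + V_BE, so I_B = (15 − 0.7)/470 kΩ = 0.0304 mA.
In the active region I_C = β·I_B = 100 × 0.0304 = 3.04 mA.
Collector loop: V_CE = V_CC − I_C·R_C = 15 − 3.04×0.47 = 13.6 V.
Since V_CE = 13.6 V > V_CE(sat) ≈ 0.2 V, the transistor is in the active region as assumed.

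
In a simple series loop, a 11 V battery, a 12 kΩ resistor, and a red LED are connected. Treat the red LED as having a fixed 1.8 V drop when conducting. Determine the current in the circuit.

I ≈ 0.77 mA

KVL around the loop: 11 = V_D + I·R = 1.8 + I × 12 kΩ.
So I = (11 − 1.8) / 12 kΩ = 9.2 / 12 = 0.767 mA.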